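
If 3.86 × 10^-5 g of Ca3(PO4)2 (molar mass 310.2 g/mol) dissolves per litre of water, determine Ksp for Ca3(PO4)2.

Ksp ≈ 3.22 x 10^-33

Molar solubility s = (3.86 x 10^-5 g/L) / (310.2 g/mol) = 1.244 × 10^-7 M.
Ca3(PO4)2(s) ⇌ 3 Ca^2+ + 2 PO4^3-
With molar solubility s: [Ca^2+] = 3s, [PO4^3-] = 2s.
Ksp = [Ca^2+]^3[PO4^3-]^2
So Ksp = (3s)^3 × (2s)^2 = 108s^5
Ksp = 108 × (1.244 x 10^-7)^5 = 3.22 × 10^-33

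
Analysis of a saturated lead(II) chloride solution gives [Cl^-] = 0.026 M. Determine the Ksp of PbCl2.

8.8 × 10^-6

PbCl2(s) ⇌ Pb^2+ + 2 Cl^-
Stoichiometry gives [Pb^2+] = (1/2)[Cl^-] = 1.30 x 10^-2 M.
Ksp = [Pb^2+][Cl^-]^2
Ksp = 1.30 x 10^-2 × (2.6 x 10^-2)^2 = 8.8 x 10^-6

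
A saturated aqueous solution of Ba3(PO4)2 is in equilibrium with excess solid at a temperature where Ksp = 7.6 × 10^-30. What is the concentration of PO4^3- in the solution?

1.2 × 10^-6 M

Ba3(PO4)2(s) ⇌ 3 Ba^2+(aq) + 2 PO4^3-(aq)
Ksp = [Ba^2+]^3[PO4^3-]^2
For each mole of Ba3(PO4)2 that dissolves: [Ba^2+] = 3s, [PO4^3-] = 2s.
Ksp = (3s)^3(2s)^2 = 108s^5
s^5 = 7.6 × 10^-30 / 108, so s = 5.88 x 10^-7 M
[PO4^3-] = 2s = 1.2 × 10^-6 M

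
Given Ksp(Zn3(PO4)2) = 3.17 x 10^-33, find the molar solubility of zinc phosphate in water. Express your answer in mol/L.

1.24 x 10^-7 M

Zn3(PO4)2(s) <=> 3 Zn^2+(aq) + 2 PO4^3-(aq)
Ksp = [Zn^2+]^3[PO4^3-]^2
Let s = molar solubility. Then [Zn^2+] = 3s and [PO4^3-] = 2s.
So Ksp = (3s)^3 × (2s)^2 = 108s^5
s = (3.17 x 10^-33 / 108)^(1/5) = 1.24 × 10^-7 M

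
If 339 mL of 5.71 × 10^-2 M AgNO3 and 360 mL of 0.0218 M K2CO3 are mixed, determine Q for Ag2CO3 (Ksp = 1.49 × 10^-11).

Total volume = 339 + 360 = 699 mL.
[Ag^+] = 5.71 × 10^-2 × (339/699) = 2.769 x 10^-2 M
[CO3^2-] = 2.18 × 10^-2 × (360/699) = 1.123 x 10^-2 M
Ag2CO3(s) ⇌ 2 Ag^+ + CO3^2-, so Q = [Ag^+]^2[CO3^2-]
Q = (2.769 × 10^-2)^2(1.123 x 10^-2) = 8.61 x 10^-6
Q > Ksp, so Ag2CO3 will precipitate.

Q = 8.61 × 10^-6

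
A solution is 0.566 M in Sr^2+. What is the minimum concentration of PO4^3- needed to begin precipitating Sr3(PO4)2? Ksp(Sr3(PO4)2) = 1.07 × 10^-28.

[PO4^3-] = 2.43 × 10^-14 M

Sr3(PO4)2(s) <=> 3 Sr^2+ + 2 PO4^3-
Ksp = [Sr^2+]^3[PO4^3-]^2
Precipitation begins when Q = Ksp. With [Sr^2+] = 0.566 M:
1.07 × 10^-28 = (0.566)^3 × [PO4^3-]^2
[PO4^3-] = (1.07 × 10^-28 / 1.813 × 10^-1)^(1/2) = 2.43 × 10^-14 M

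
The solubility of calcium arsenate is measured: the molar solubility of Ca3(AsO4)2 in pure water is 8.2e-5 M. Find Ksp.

Ksp = 4.0 × 10^-19

Ca3(AsO4)2(s) ⇌ 3 Ca^2+ + 2 AsO4^3-
For each mole of Ca3(AsO4)2 that dissolves: [Ca^2+] = 3s, [AsO4^3-] = 2s.
Ksp = [Ca^2+]^3[AsO4^3-]^2
Ksp = (3s)^3(2s)^2 = 108s^5
With s = 8.2 x 10^-5: Ksp = 4.0 × 10^-19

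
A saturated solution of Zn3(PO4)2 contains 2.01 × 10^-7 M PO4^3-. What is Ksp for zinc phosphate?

Zn3(PO4)2(s) <=> 3 Zn^2+(aq) + 2 PO4^3-(aq)
Stoichiometry gives [Zn^2+] = (3/2)[PO4^3-] = 3.015 × 10^-7 M.
Ksp = [Zn^2+]^3[PO4^3-]^2
Ksp = (3.015 x 10^-7)^3 × (2.01 × 10^-7)^2 = 1.11 × 10^-33

Ksp ≈ 1.11 × 10^-33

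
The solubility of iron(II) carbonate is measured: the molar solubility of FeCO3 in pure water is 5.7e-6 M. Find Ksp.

Ksp = 3.2 x 10^-11

FeCO3(s) ⇌ Fe^2+ + CO3^2-
For each mole of FeCO3 that dissolves: [Fe^2+] = s, [CO3^2-] = s.
Ksp = [Fe^2+][CO3^2-]
Ksp = s × s = s^2
With s = 5.7 x 10^-6: Ksp = 3.2 × 10^-11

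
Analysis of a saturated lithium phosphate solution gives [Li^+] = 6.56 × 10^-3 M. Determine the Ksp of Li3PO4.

Ksp = 6.17e-10

Li3PO4(s) ⇌ 3 Li^+(aq) + PO4^3-(aq)
Stoichiometry gives [PO4^3-] = (1/3)[Li^+] = 2.187 × 10^-3 M.
Ksp = [Li^+]^3[PO4^3-]
Ksp = (6.56 × 10^-3)^3 × 2.187 x 10^-3 = 6.17 × 10^-10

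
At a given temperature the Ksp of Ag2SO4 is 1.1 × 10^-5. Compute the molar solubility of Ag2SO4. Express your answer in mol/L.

Ag2SO4(s) ⇌ 2 Ag^+ + SO4^2-
Ksp = [Ag^+]^2[SO4^2-]
For each mole of Ag2SO4 that dissolves: [Ag^+] = 2s, [SO4^2-] = s.
Substituting: Ksp = (2s)^2s = 4s^3
s = (1.1 × 10^-5 / 4)^(1/3) = 1.4 x 10^-2 M

0.014 M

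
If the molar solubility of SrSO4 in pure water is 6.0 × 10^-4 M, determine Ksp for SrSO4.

Ksp ≈ 3.6 × 10^-7

SrSO4(s) ⇌ Sr^2+ + SO4^2-
For each mole of SrSO4 that dissolves: [Sr^2+] = s, [SO4^2-] = s.
Ksp = [Sr^2+][SO4^2-]
Ksp = s^2
With s = 6.0 × 10^-4: Ksp = 3.6 × 10^-7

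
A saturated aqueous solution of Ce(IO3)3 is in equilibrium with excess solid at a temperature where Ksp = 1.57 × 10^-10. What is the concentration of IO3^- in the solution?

Ce(IO3)3(s) ⇌ Ce^3+(aq) + 3 IO3^-(aq)
Ksp = [Ce^3+][IO3^-]^3
If s mol/L of Ce(IO3)3 dissolves, [Ce^3+] = s and [IO3^-] = 3s.
So Ksp = s × (3s)^3 = 27s^4
s = (1.57 × 10^-10 / 27)^(1/4) = 1.553 × 10^-3 M
[IO3^-] = 3s = 4.66 × 10^-3 M

[IO3^-] ≈ 4.66 × 10^-3 M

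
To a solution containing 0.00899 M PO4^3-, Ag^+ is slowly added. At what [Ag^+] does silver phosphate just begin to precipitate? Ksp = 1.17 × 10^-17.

[Ag^+] = 1.09 × 10^-5 M

Ag3PO4(s) ⇌ 3 Ag^+ + PO4^3-
Ksp = [Ag^+]^3[PO4^3-]
Precipitation begins when Q = Ksp. With [PO4^3-] = 0.00899 M:
1.17 × 10^-17 = (0.00899) × [Ag^+]^3
[Ag^+] = (1.17 × 10^-17 / 8.99 x 10^-3)^(1/3) = 1.09 × 10^-5 M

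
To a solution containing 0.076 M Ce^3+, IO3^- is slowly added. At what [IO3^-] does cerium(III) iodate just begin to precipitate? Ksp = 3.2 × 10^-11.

[IO3^-] ≈ 7.5 × 10^-4 M

Ce(IO3)3(s) ⇌ Ce^3+(aq) + 3 IO3^-(aq)
Ksp = [Ce^3+][IO3^-]^3
Precipitation begins when Q = Ksp. With [Ce^3+] = 0.076 M:
3.2 × 10^-11 = (0.076) × [IO3^-]^3
[IO3^-] = (3.2 × 10^-11 / 7.6 x 10^-2)^(1/3) = 7.5 x 10^-4 M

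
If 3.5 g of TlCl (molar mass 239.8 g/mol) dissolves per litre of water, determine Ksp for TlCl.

Molar solubility s = (3.5 g/L) / (239.8 g/mol) = 1.46 × 10^-2 M.
TlCl(s) <=> Tl^+ + Cl^-
Let s = molar solubility. Then [Tl^+] = s and [Cl^-] = s.
Ksp = [Tl^+][Cl^-]
Ksp = (s)(s) = s^2
With s = 1.46 x 10^-2: Ksp = 2.1 x 10^-4

Ksp = 2.1 × 10^-4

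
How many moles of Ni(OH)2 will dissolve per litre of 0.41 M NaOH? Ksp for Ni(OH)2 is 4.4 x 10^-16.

2.6e-15 M

Ni(OH)2(s) ⇌ Ni^2+ + 2 OH^-
Ksp = [Ni^2+][OH^-]^2
Let s = moles of Ni(OH)2 that dissolve per litre. [Ni^2+] = s, [OH^-] = 0.41 + 2s ≈ 0.41 (since OH^- from NaOH dominates).
Ksp ≈ s × (0.41)^2
s = 2.6 × 10^-15 M
Check: 2s = 5.2 x 10^-15 ≪ 0.41, so the approximation is valid.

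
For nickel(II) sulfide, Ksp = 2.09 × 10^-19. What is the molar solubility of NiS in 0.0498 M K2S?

NiS(s) <=> Ni^2+(aq) + S^2-(aq)
Ksp = [Ni^2+][S^2-]
If s mol/L dissolves here, [Ni^2+] = s, [S^2-] = 0.0498 + s ≈ 0.0498 (common-ion effect: S^2- is already 0.0498 M).
Ksp ≈ s × 0.0498
s = 4.20 × 10^-18 M
Check: s = 4.2 × 10^-18 ≪ 0.0498, so the approximation is valid.

s = 4.20 × 10^-18 M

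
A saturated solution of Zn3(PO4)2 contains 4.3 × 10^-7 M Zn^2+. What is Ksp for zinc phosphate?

Zn3(PO4)2(s) ⇌ 3 Zn^2+ + 2 PO4^3-
Stoichiometry gives [PO4^3-] = (2/3)[Zn^2+] = 2.87 × 10^-7 M.
Ksp = [Zn^2+]^3[PO4^3-]^2
Ksp = (4.3 x 10^-7)^3 × (2.87 × 10^-7)^2 = 6.5 × 10^-33

Ksp ≈ 6.5 × 10^-33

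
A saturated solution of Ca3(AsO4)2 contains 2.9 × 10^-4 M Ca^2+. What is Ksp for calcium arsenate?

9.1 × 10^-19

Ca3(AsO4)2(s) ⇌ 3 Ca^2+ + 2 AsO4^3-
Stoichiometry gives [AsO4^3-] = (2/3)[Ca^2+] = 1.93 × 10^-4 M.
Ksp = [Ca^2+]^3[AsO4^3-]^2
Ksp = (2.9 × 10^-4)^3 × (1.93 × 10^-4)^2 = 9.1 × 10^-19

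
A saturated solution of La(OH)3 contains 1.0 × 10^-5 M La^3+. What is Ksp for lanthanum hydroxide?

Ksp ≈ 2.7e-19

La(OH)3(s) <=> La^3+(aq) + 3 OH^-(aq)
Stoichiometry gives [OH^-] = (3/1)[La^3+] = 3.00 × 10^-5 M.
Ksp = [La^3+][OH^-]^3
Ksp = 1.0 × 10^-5 × (3.00 x 10^-5)^3 = 2.7 × 10^-19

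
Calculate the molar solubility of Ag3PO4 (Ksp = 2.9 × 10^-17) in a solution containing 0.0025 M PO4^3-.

Ag3PO4(s) ⇌ 3 Ag^+ + PO4^3-
Ksp = [Ag^+]^3[PO4^3-]
Let s be the molar solubility in this solution. [Ag^+] = 3s, [PO4^3-] = 0.0025 + s ≈ 0.0025 (since the PO4^3- already present dominates).
Ksp ≈ (3s)^3 × 0.0025
s = 7.5 × 10^-6 M
Check: s = 7.5 × 10^-6 ≪ 0.0025, so the approximation is valid.

s ≈ 7.5 × 10^-6 M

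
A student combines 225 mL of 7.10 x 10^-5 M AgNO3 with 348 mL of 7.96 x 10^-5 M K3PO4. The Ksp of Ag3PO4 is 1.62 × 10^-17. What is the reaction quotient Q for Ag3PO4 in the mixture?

1.05e-18

Total volume = 225 + 348 = 573 mL.
[Ag^+] = 7.10 x 10^-5 × (225/573) = 2.788 x 10^-5 M
[PO4^3-] = 7.96 × 10^-5 × (348/573) = 4.834 x 10^-5 M
Ag3PO4(s) ⇌ 3 Ag^+(aq) + PO4^3-(aq), so Q = [Ag^+]^3[PO4^3-]
Q = (2.788 × 10^-5)^3(4.834 x 10^-5) = 1.05 × 10^-18
Q < Ksp, so no precipitate of Ag3PO4 forms.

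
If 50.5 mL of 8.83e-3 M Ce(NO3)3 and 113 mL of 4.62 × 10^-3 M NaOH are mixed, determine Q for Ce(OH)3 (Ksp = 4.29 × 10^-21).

8.88 × 10^-11

Total volume = 50.5 + 113 = 163.5 mL.
[Ce^3+] = 8.83 x 10^-3 × (50.5/163.5) = 2.727 x 10^-3 M
[OH^-] = 4.62 x 10^-3 × (113/163.5) = 3.193 × 10^-3 M
Ce(OH)3(s) ⇌ Ce^3+ + 3 OH^-, so Q = [Ce^3+][OH^-]^3
Q = (2.727 × 10^-3)(3.193 × 10^-3)^3 = 8.88 × 10^-11
Q > Ksp, so Ce(OH)3 will precipitate.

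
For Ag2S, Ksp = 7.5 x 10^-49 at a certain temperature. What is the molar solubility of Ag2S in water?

s = 5.7 × 10^-17 M

Ag2S(s) <=> 2 Ag^+ + S^2-
Ksp = [Ag^+]^2[S^2-]
If s mol/L of Ag2S dissolves, [Ag^+] = 2s and [S^2-] = s.
Ksp = (2s)^2s = 4s^3
s^3 = 7.5 x 10^-49 / 4, so s = 5.7 × 10^-17 M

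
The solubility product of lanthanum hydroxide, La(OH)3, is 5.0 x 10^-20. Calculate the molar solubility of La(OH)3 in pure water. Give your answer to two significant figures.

s = 6.6e-6 M

La(OH)3(s) <=> La^3+ + 3 OH^-
Ksp = [La^3+][OH^-]^3
Let s = molar solubility. Then [La^3+] = s and [OH^-] = 3s.
Substituting: Ksp = s(3s)^3 = 27s^4
s^4 = 5.0 x 10^-20 / 27, so s = 6.6 x 10^-6 M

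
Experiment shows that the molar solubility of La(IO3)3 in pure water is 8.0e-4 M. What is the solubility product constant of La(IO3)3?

Ksp = 1.1 × 10^-11

La(IO3)3(s) ⇌ La^3+(aq) + 3 IO3^-(aq)
For each mole of La(IO3)3 that dissolves: [La^3+] = s, [IO3^-] = 3s.
Ksp = [La^3+][IO3^-]^3
Substituting: Ksp = s(3s)^3 = 27s^4
Ksp = 27 × (8.0 x 10^-4)^4 = 1.1 × 10^-11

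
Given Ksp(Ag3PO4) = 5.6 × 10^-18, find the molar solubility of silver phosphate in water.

s ≈ 2.1 x 10^-5 M

Ag3PO4(s) ⇌ 3 Ag^+ + PO4^3-
Ksp = [Ag^+]^3[PO4^3-]
For each mole of Ag3PO4 that dissolves: [Ag^+] = 3s, [PO4^3-] = s.
So Ksp = (3s)^3 × s = 27s^4
s^4 = 5.6 × 10^-18 / 27, so s = 2.1 × 10^-5 M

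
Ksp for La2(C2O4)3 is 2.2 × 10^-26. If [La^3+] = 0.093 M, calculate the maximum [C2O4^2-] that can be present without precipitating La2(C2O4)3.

La2(C2O4)3(s) ⇌ 2 La^3+(aq) + 3 C2O4^2-(aq)
Ksp = [La^3+]^2[C2O4^2-]^3
Precipitation begins when Q = Ksp. With [La^3+] = 0.093 M:
2.2 × 10^-26 = (0.093)^2 × [C2O4^2-]^3
[C2O4^2-] = (2.2 × 10^-26 / 8.65 x 10^-3)^(1/3) = 1.4 x 10^-8 M

[C2O4^2-] = 1.4 x 10^-8 M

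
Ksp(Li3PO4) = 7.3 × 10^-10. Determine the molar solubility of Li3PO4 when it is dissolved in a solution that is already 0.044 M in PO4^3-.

Li3PO4(s) ⇌ 3 Li^+(aq) + PO4^3-(aq)
Ksp = [Li^+]^3[PO4^3-]
Let s be the molar solubility in this solution. [Li^+] = 3s, [PO4^3-] = 0.044 + s ≈ 0.044 (common-ion effect: PO4^3- is already 0.044 M).
Ksp ≈ (3s)^3 × 0.044
s = 8.5 × 10^-4 M
Check: s = 8.5 × 10^-4 ≪ 0.044, so the approximation is valid.

8.5e-4 M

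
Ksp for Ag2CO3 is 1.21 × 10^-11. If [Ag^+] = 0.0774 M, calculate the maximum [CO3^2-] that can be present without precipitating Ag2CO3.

[CO3^2-] = 2.02 × 10^-9 M

Ag2CO3(s) ⇌ 2 Ag^+(aq) + CO3^2-(aq)
Ksp = [Ag^+]^2[CO3^2-]
Precipitation begins when Q = Ksp. With [Ag^+] = 0.0774 M:
1.21 × 10^-11 = (0.0774)^2 × [CO3^2-]
[CO3^2-] = (1.21 × 10^-11 / 5.991 × 10^-3) = 2.02 x 10^-9 M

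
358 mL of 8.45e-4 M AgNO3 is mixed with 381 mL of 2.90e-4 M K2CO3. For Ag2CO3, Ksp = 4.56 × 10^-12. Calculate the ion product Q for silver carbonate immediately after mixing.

Total volume = 358 + 381 = 739 mL.
[Ag^+] = 8.45 x 10^-4 × (358/739) = 4.094 x 10^-4 M
[CO3^2-] = 2.90 × 10^-4 × (381/739) = 1.495 x 10^-4 M
Ag2CO3(s) <=> 2 Ag^+ + CO3^2-, so Q = [Ag^+]^2[CO3^2-]
Q = (4.094 x 10^-4)^2(1.495 x 10^-4) = 2.51 × 10^-11
Q > Ksp, so Ag2CO3 will precipitate.

Q = 2.51e-11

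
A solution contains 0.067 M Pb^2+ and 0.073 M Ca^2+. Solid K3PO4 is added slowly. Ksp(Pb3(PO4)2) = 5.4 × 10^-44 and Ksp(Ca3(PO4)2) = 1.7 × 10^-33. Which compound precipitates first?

Each salt begins to precipitate when Q = Ksp, i.e. when [PO4^3-] reaches its threshold.
For Pb3(PO4)2: 5.4 × 10^-44 = (0.067)^3 × [PO4^3-]^2  ⇒  [PO4^3-] = 1.3 × 10^-20 M.
For Ca3(PO4)2: 1.7 × 10^-33 = (0.073)^3 × [PO4^3-]^2  ⇒  [PO4^3-] = 2.1 x 10^-15 M.
The salt with the lower threshold [PO4^3-] precipitates first: Pb3(PO4)2.

Pb3(PO4)2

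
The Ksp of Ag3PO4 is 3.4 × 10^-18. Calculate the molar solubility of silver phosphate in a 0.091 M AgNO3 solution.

4.5 x 10^-15 M

Ag3PO4(s) ⇌ 3 Ag^+ + PO4^3-
Ksp = [Ag^+]^3[PO4^3-]
Let s = moles of Ag3PO4 that dissolve per litre. [Ag^+] = 0.091 + 3s ≈ 0.091, [PO4^3-] = s (since Ag^+ from AgNO3 dominates).
Ksp ≈ (0.091)^3 × s
s = 4.5 × 10^-15 M
Check: 3s = 1.4 x 10^-14 ≪ 0.091, so the approximation is valid.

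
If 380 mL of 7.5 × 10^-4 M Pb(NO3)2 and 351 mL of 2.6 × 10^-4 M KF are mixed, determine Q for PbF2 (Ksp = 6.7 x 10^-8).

Q ≈ 6.1 × 10^-12

Total volume = 380 + 351 = 731 mL.
[Pb^2+] = 7.5 × 10^-4 × (380/731) = 3.90 x 10^-4 M
[F^-] = 2.6 × 10^-4 × (351/731) = 1.25 × 10^-4 M
PbF2(s) <=> Pb^2+(aq) + 2 F^-(aq), so Q = [Pb^2+][F^-]^2
Q = (3.90 × 10^-4)(1.25 × 10^-4)^2 = 6.1 x 10^-12
Q < Ksp, so no precipitate of PbF2 forms.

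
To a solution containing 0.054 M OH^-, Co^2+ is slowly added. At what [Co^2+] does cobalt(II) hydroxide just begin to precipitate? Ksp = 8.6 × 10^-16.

2.9 x 10^-13 M

Co(OH)2(s) ⇌ Co^2+ + 2 OH^-
Ksp = [Co^2+][OH^-]^2
Precipitation begins when Q = Ksp. With [OH^-] = 0.054 M:
8.6 × 10^-16 = (0.054)^2 × [Co^2+]
[Co^2+] = (8.6 × 10^-16 / 2.92 × 10^-3) = 2.9 × 10^-13 M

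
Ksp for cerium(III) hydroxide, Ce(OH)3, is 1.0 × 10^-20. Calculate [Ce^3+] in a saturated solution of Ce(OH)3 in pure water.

[Ce^3+] = 4.4e-6 M

Ce(OH)3(s) <=> Ce^3+ + 3 OH^-
Ksp = [Ce^3+][OH^-]^3
With molar solubility s: [Ce^3+] = s, [OH^-] = 3s.
Ksp = s(3s)^3 = 27s^4
s^4 = 1.0 × 10^-20 / 27, so s = 4.39 × 10^-6 M
[Ce^3+] = s = 4.4 × 10^-6 M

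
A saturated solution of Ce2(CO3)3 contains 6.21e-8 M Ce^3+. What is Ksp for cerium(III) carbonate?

Ksp = 3.12 x 10^-36

Ce2(CO3)3(s) ⇌ 2 Ce^3+ + 3 CO3^2-
Stoichiometry gives [CO3^2-] = (3/2)[Ce^3+] = 9.315 × 10^-8 M.
Ksp = [Ce^3+]^2[CO3^2-]^3
Ksp = (6.21 x 10^-8)^2 × (9.315 x 10^-8)^3 = 3.12 x 10^-36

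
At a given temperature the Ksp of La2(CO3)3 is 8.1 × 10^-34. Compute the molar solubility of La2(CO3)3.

9.4 x 10^-8 M

La2(CO3)3(s) ⇌ 2 La^3+ + 3 CO3^2-
Ksp = [La^3+]^2[CO3^2-]^3
With molar solubility s: [La^3+] = 2s, [CO3^2-] = 3s.
Ksp = (2s)^2(3s)^3 = 108s^5
s = (8.1 × 10^-34 / 108)^(1/5) = 9.4 × 10^-8 M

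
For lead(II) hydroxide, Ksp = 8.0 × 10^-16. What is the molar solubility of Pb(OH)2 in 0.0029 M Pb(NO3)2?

2.6 × 10^-7 M

Pb(OH)2(s) <=> Pb^2+ + 2 OH^-
Ksp = [Pb^2+][OH^-]^2
Let s = moles of Pb(OH)2 that dissolve per litre. [Pb^2+] = 0.0029 + s ≈ 0.0029, [OH^-] = 2s (since Pb^2+ from Pb(NO3)2 dominates).
Ksp ≈ 0.0029 × (2s)^2
s = 2.6 × 10^-7 M
Check: s = 2.6 × 10^-7 ≪ 0.0029, so the approximation is valid.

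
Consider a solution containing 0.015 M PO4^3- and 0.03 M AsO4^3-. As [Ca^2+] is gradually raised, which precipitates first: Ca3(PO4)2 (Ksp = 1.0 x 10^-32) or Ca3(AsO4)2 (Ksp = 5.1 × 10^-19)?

Precipitation of each salt starts when its ion product equals its Ksp.
For Ca3(PO4)2: 1.0 x 10^-32 = (0.015)^2 × [Ca^2+]^3  ⇒  [Ca^2+] = 3.5 × 10^-10 M.
For Ca3(AsO4)2: 5.1 × 10^-19 = (0.03)^2 × [Ca^2+]^3  ⇒  [Ca^2+] = 8.3 x 10^-6 M.
The salt with the lower threshold [Ca^2+] precipitates first: Ca3(PO4)2.

Ca3(PO4)2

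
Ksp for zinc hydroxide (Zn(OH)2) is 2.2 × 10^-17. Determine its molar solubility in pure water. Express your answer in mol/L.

s ≈ 1.8 × 10^-6 M

Zn(OH)2(s) ⇌ Zn^2+(aq) + 2 OH^-(aq)
Ksp = [Zn^2+][OH^-]^2
For each mole of Zn(OH)2 that dissolves: [Zn^2+] = s, [OH^-] = 2s.
Ksp = s(2s)^2 = 4s^3
s^3 = 2.2 × 10^-17 / 4, so s = 1.8 x 10^-6 M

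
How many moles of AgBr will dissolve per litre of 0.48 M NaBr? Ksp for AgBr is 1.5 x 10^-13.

s ≈ 3.1e-13 M

AgBr(s) ⇌ Ag^+(aq) + Br^-(aq)
Ksp = [Ag^+][Br^-]
If s mol/L dissolves here, [Ag^+] = s, [Br^-] = 0.48 + s ≈ 0.48 (common-ion effect: Br^- is already 0.48 M).
Ksp ≈ s × 0.48
s = 3.1 × 10^-13 M
Check: s = 3.1 × 10^-13 ≪ 0.48, so the approximation is valid.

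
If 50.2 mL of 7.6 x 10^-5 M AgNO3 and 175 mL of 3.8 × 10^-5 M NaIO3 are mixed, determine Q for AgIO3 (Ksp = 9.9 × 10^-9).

Total volume = 50.2 + 175 = 225.2 mL.
[Ag^+] = 7.6 × 10^-5 × (50.2/225.2) = 1.69 x 10^-5 M
[IO3^-] = 3.8 × 10^-5 × (175/225.2) = 2.95 × 10^-5 M
AgIO3(s) ⇌ Ag^+ + IO3^-, so Q = [Ag^+][IO3^-]
Q = (1.69 × 10^-5)(2.95 × 10^-5) = 5.0 x 10^-10
Q < Ksp, so no precipitate of AgIO3 forms.

5.0 × 10^-10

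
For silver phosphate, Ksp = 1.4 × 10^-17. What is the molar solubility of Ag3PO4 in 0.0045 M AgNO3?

s = 1.5 × 10^-10 M

Ag3PO4(s) <=> 3 Ag^+(aq) + PO4^3-(aq)
Ksp = [Ag^+]^3[PO4^3-]
Let s = moles of Ag3PO4 that dissolve per litre. [Ag^+] = 0.0045 + 3s ≈ 0.0045, [PO4^3-] = s (since Ag^+ from AgNO3 dominates).
Ksp ≈ (0.0045)^3 × s
s = 1.5 x 10^-10 M
Check: 3s = 4.6 × 10^-10 ≪ 0.0045, so the approximation is valid.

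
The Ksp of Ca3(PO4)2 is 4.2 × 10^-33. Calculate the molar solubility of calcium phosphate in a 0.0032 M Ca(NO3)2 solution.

Ca3(PO4)2(s) <=> 3 Ca^2+(aq) + 2 PO4^3-(aq)
Ksp = [Ca^2+]^3[PO4^3-]^2
Let s = moles of Ca3(PO4)2 that dissolve per litre. [Ca^2+] = 0.0032 + 3s ≈ 0.0032, [PO4^3-] = 2s (since Ca^2+ from Ca(NO3)2 dominates).
Ksp ≈ (0.0032)^3 × (2s)^2
s = 1.8 × 10^-13 M
Check: 3s = 5.4 × 10^-13 ≪ 0.0032, so the approximation is valid.

s ≈ 1.8 × 10^-13 M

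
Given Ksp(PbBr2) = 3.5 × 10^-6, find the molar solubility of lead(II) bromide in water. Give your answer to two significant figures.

PbBr2(s) <=> Pb^2+ + 2 Br^-
Ksp = [Pb^2+][Br^-]^2
If s mol/L of PbBr2 dissolves, [Pb^2+] = s and [Br^-] = 2s.
Ksp = s(2s)^2 = 4s^3
s^3 = 3.5 × 10^-6 / 4, so s = 9.6 × 10^-3 M

s = 9.6 × 10^-3 M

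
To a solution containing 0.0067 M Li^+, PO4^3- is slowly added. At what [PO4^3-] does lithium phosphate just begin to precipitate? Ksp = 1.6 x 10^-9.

[PO4^3-] = 5.3e-3 M

Li3PO4(s) <=> 3 Li^+(aq) + PO4^3-(aq)
Ksp = [Li^+]^3[PO4^3-]
Precipitation begins when Q = Ksp. With [Li^+] = 0.0067 M:
1.6 x 10^-9 = (0.0067)^3 × [PO4^3-]
[PO4^3-] = (1.6 x 10^-9 / 3.01 × 10^-7) = 5.3 × 10^-3 M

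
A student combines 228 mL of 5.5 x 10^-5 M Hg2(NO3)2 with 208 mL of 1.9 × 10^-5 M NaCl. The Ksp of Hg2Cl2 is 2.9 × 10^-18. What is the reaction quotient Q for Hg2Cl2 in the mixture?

Total volume = 228 + 208 = 436 mL.
[Hg2^2+] = 5.5 × 10^-5 × (228/436) = 2.88 x 10^-5 M
[Cl^-] = 1.9 × 10^-5 × (208/436) = 9.06 x 10^-6 M
Hg2Cl2(s) ⇌ Hg2^2+(aq) + 2 Cl^-(aq), so Q = [Hg2^2+][Cl^-]^2
Q = (2.88 x 10^-5)(9.06 × 10^-6)^2 = 2.4 × 10^-15
Q > Ksp, so Hg2Cl2 will precipitate.

2.4 × 10^-15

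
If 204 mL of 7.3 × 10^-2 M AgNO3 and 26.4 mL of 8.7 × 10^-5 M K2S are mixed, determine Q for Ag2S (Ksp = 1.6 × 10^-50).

Total volume = 204 + 26.4 = 230.4 mL.
[Ag^+] = 7.3 x 10^-2 × (204/230.4) = 6.46 x 10^-2 M
[S^2-] = 8.7 × 10^-5 × (26.4/230.4) = 9.97 × 10^-6 M
Ag2S(s) <=> 2 Ag^+ + S^2-, so Q = [Ag^+]^2[S^2-]
Q = (6.46 × 10^-2)^2(9.97 × 10^-6) = 4.2 × 10^-8
Q > Ksp, so Ag2S will precipitate.

Q = 4.2 × 10^-8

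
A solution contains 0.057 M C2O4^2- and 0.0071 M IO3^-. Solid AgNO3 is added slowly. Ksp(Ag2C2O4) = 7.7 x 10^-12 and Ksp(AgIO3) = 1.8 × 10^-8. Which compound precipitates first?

Each salt begins to precipitate when Q = Ksp, i.e. when [Ag^+] reaches its threshold.
For Ag2C2O4: 7.7 x 10^-12 = 0.057 × [Ag^+]^2  ⇒  [Ag^+] = 1.2 x 10^-5 M.
For AgIO3: 1.8 × 10^-8 = 0.0071 × [Ag^+]  ⇒  [Ag^+] = 2.5 × 10^-6 M.
The salt with the lower threshold [Ag^+] precipitates first: AgIO3.

AgIO3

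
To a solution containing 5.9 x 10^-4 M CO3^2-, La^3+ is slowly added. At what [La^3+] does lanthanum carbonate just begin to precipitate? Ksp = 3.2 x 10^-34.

La2(CO3)3(s) <=> 2 La^3+(aq) + 3 CO3^2-(aq)
Ksp = [La^3+]^2[CO3^2-]^3
Precipitation begins when Q = Ksp. With [CO3^2-] = 5.9 x 10^-4 M:
3.2 x 10^-34 = (5.9 x 10^-4)^3 × [La^3+]^2
[La^3+] = (3.2 x 10^-34 / 2.05 × 10^-10)^(1/2) = 1.2 x 10^-12 M

[La^3+] ≈ 1.2 × 10^-12 M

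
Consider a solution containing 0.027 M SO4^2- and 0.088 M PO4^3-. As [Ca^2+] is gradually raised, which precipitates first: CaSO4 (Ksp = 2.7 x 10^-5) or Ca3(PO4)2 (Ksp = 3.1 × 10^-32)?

Ca3(PO4)2

Each salt begins to precipitate when Q = Ksp, i.e. when [Ca^2+] reaches its threshold.
For CaSO4: 2.7 x 10^-5 = 0.027 × [Ca^2+]  ⇒  [Ca^2+] = 1.0 × 10^-3 M.
For Ca3(PO4)2: 3.1 × 10^-32 = (0.088)^2 × [Ca^2+]^3  ⇒  [Ca^2+] = 1.6 x 10^-10 M.
The salt with the lower threshold [Ca^2+] precipitates first: Ca3(PO4)2.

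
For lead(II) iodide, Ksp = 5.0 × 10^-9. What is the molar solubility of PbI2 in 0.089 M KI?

PbI2(s) ⇌ Pb^2+(aq) + 2 I^-(aq)
Ksp = [Pb^2+][I^-]^2
Let s be the molar solubility in this solution. [Pb^2+] = s, [I^-] = 0.089 + 2s ≈ 0.089 (common-ion effect: I^- is already 0.089 M).
Ksp ≈ s × (0.089)^2
s = 6.3 x 10^-7 M
Check: 2s = 1.3 × 10^-6 ≪ 0.089, so the approximation is valid.

6.3 x 10^-7 M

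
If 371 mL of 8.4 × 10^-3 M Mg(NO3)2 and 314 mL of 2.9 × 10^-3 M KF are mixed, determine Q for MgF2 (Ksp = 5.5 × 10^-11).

Total volume = 371 + 314 = 685 mL.
[Mg^2+] = 8.4 × 10^-3 × (371/685) = 4.55 x 10^-3 M
[F^-] = 2.9 × 10^-3 × (314/685) = 1.33 × 10^-3 M
MgF2(s) <=> Mg^2+(aq) + 2 F^-(aq), so Q = [Mg^2+][F^-]^2
Q = (4.55 × 10^-3)(1.33 x 10^-3)^2 = 8.0 x 10^-9
Q > Ksp, so MgF2 will precipitate.

Q ≈ 8.0e-9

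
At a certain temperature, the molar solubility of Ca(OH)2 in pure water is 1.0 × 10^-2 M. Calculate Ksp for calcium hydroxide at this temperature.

Ksp = 4.0e-6

Ca(OH)2(s) <=> Ca^2+(aq) + 2 OH^-(aq)
Let s = molar solubility. Then [Ca^2+] = s and [OH^-] = 2s.
Ksp = [Ca^2+][OH^-]^2
So Ksp = s × (2s)^2 = 4s^3
With s = 1.0 × 10^-2: Ksp = 4.0 × 10^-6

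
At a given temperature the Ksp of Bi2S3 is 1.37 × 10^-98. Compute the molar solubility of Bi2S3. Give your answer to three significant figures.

Bi2S3(s) ⇌ 2 Bi^3+ + 3 S^2-
Ksp = [Bi^3+]^2[S^2-]^3
Let s = molar solubility. Then [Bi^3+] = 2s and [S^2-] = 3s.
Substituting: Ksp = (2s)^2(3s)^3 = 108s^5
s^5 = 1.37 × 10^-98 / 108, so s = 1.05 × 10^-20 M

s = 1.05 × 10^-20 M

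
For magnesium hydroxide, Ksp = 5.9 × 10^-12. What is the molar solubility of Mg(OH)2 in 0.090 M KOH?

7.3e-10 M

Mg(OH)2(s) ⇌ Mg^2+(aq) + 2 OH^-(aq)
Ksp = [Mg^2+][OH^-]^2
If s mol/L dissolves here, [Mg^2+] = s, [OH^-] = 0.090 + 2s ≈ 0.090 (since OH^- from KOH dominates).
Ksp ≈ s × (0.090)^2
s = 7.3 x 10^-10 M
Check: 2s = 1.5 × 10^-9 ≪ 0.090, so the approximation is valid.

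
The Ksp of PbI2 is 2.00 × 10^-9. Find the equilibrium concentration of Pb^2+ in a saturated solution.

PbI2(s) ⇌ Pb^2+(aq) + 2 I^-(aq)
Ksp = [Pb^2+][I^-]^2
If s mol/L of PbI2 dissolves, [Pb^2+] = s and [I^-] = 2s.
Ksp = s(2s)^2 = 4s^3
s = (2.00 × 10^-9 / 4)^(1/3) = 7.937 × 10^-4 M
[Pb^2+] = s = 7.94 x 10^-4 M

[Pb^2+] ≈ 7.94e-4 M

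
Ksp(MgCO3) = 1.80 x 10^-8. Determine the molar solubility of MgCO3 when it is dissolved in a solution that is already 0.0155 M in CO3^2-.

MgCO3(s) ⇌ Mg^2+(aq) + CO3^2-(aq)
Ksp = [Mg^2+][CO3^2-]
Let s = moles of MgCO3 that dissolve per litre. [Mg^2+] = s, [CO3^2-] = 0.0155 + s ≈ 0.0155 (Ksp is small, so little additional dissolves).
Ksp ≈ s × 0.0155
s = 1.16 × 10^-6 M
Check: s = 1.2 x 10^-6 ≪ 0.0155, so the approximation is valid.

s ≈ 1.16 x 10^-6 M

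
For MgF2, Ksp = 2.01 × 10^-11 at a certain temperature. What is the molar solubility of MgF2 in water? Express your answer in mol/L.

MgF2(s) ⇌ Mg^2+ + 2 F^-
Ksp = [Mg^2+][F^-]^2
Let s = molar solubility. Then [Mg^2+] = s and [F^-] = 2s.
Substituting: Ksp = s(2s)^2 = 4s^3
s = (2.01 × 10^-11 / 4)^(1/3) = 1.71 x 10^-4 M

s ≈ 1.71 x 10^-4 M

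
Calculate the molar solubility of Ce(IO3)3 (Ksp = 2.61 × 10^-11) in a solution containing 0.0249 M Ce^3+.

Ce(IO3)3(s) ⇌ Ce^3+(aq) + 3 IO3^-(aq)
Ksp = [Ce^3+][IO3^-]^3
Let s = moles of Ce(IO3)3 that dissolve per litre. [Ce^3+] = 0.0249 + s ≈ 0.0249, [IO3^-] = 3s (since the Ce^3+ already present dominates).
Ksp ≈ 0.0249 × (3s)^3
s = 3.39 × 10^-4 M
Check: s = 3.4 x 10^-4 ≪ 0.0249, so the approximation is valid.

s = 3.39 × 10^-4 M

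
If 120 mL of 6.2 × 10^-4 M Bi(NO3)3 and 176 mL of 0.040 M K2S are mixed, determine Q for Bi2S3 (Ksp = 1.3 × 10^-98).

Q = 8.5 × 10^-13

Total volume = 120 + 176 = 296 mL.
[Bi^3+] = 6.2 x 10^-4 × (120/296) = 2.51 x 10^-4 M
[S^2-] = 4.0 × 10^-2 × (176/296) = 2.38 × 10^-2 M
Bi2S3(s) <=> 2 Bi^3+(aq) + 3 S^2-(aq), so Q = [Bi^3+]^2[S^2-]^3
Q = (2.51 x 10^-4)^2(2.38 x 10^-2)^3 = 8.5 × 10^-13
Q > Ksp, so Bi2S3 will precipitate.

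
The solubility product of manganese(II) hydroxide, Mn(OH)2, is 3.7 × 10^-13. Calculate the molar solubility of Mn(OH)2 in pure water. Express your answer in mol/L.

Mn(OH)2(s) ⇌ Mn^2+ + 2 OH^-
Ksp = [Mn^2+][OH^-]^2
Let s = molar solubility. Then [Mn^2+] = s and [OH^-] = 2s.
Ksp = s(2s)^2 = 4s^3
s^3 = 3.7 × 10^-13 / 4, so s = 4.5 × 10^-5 M

s ≈ 4.5 × 10^-5 M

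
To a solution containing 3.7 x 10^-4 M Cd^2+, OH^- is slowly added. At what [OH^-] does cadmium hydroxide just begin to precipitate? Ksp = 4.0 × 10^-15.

[OH^-] ≈ 3.3 x 10^-6 M

Cd(OH)2(s) ⇌ Cd^2+(aq) + 2 OH^-(aq)
Ksp = [Cd^2+][OH^-]^2
Precipitation begins when Q = Ksp. With [Cd^2+] = 3.7 x 10^-4 M:
4.0 × 10^-15 = (3.7 x 10^-4) × [OH^-]^2
[OH^-] = (4.0 × 10^-15 / 3.7 × 10^-4)^(1/2) = 3.3 x 10^-6 M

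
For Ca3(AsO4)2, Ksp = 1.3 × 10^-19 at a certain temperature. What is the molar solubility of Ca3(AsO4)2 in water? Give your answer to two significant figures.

s = 6.5e-5 M

Ca3(AsO4)2(s) ⇌ 3 Ca^2+(aq) + 2 AsO4^3-(aq)
Ksp = [Ca^2+]^3[AsO4^3-]^2
For each mole of Ca3(AsO4)2 that dissolves: [Ca^2+] = 3s, [AsO4^3-] = 2s.
Substituting: Ksp = (3s)^3(2s)^2 = 108s^5
s = (1.3 × 10^-19 / 108)^(1/5) = 6.5 × 10^-5 M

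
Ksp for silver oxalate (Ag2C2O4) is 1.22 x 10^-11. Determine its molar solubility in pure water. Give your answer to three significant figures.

Ag2C2O4(s) <=> 2 Ag^+ + C2O4^2-
Ksp = [Ag^+]^2[C2O4^2-]
For each mole of Ag2C2O4 that dissolves: [Ag^+] = 2s, [C2O4^2-] = s.
Substituting: Ksp = (2s)^2s = 4s^3
Solving, s = (1.22 x 10^-11/4)^(1/3) = 1.45 x 10^-4 M

s ≈ 1.45 × 10^-4 M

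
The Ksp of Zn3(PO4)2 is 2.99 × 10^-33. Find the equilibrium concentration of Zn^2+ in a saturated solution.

[Zn^2+] = 3.68 × 10^-7 M

Zn3(PO4)2(s) ⇌ 3 Zn^2+(aq) + 2 PO4^3-(aq)
Ksp = [Zn^2+]^3[PO4^3-]^2
For each mole of Zn3(PO4)2 that dissolves: [Zn^2+] = 3s, [PO4^3-] = 2s.
Substituting: Ksp = (3s)^3(2s)^2 = 108s^5
s^5 = 2.99 × 10^-33 / 108, so s = 1.226 x 10^-7 M
[Zn^2+] = 3s = 3.68 × 10^-7 M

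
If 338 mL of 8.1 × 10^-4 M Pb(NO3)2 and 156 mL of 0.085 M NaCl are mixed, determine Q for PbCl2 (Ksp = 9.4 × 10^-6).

Total volume = 338 + 156 = 494 mL.
[Pb^2+] = 8.1 × 10^-4 × (338/494) = 5.54 × 10^-4 M
[Cl^-] = 8.5 x 10^-2 × (156/494) = 2.68 × 10^-2 M
PbCl2(s) <=> Pb^2+ + 2 Cl^-, so Q = [Pb^2+][Cl^-]^2
Q = (5.54 × 10^-4)(2.68 × 10^-2)^2 = 4.0 x 10^-7
Q < Ksp, so no precipitate of PbCl2 forms.

4.0e-7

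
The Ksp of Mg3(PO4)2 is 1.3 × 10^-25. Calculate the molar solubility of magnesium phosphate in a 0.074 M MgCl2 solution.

s ≈ 9.0e-12 M

Mg3(PO4)2(s) <=> 3 Mg^2+(aq) + 2 PO4^3-(aq)
Ksp = [Mg^2+]^3[PO4^3-]^2
Let s = moles of Mg3(PO4)2 that dissolve per litre. [Mg^2+] = 0.074 + 3s ≈ 0.074, [PO4^3-] = 2s (common-ion effect: Mg^2+ is already 0.074 M).
Ksp ≈ (0.074)^3 × (2s)^2
s = 9.0 x 10^-12 M
Check: 3s = 2.7 x 10^-11 ≪ 0.074, so the approximation is valid.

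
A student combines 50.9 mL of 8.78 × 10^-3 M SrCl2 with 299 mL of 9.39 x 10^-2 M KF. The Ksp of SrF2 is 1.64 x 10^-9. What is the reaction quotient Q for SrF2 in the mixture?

Q = 8.22 x 10^-6

Total volume = 50.9 + 299 = 349.9 mL.
[Sr^2+] = 8.78 x 10^-3 × (50.9/349.9) = 1.277 × 10^-3 M
[F^-] = 9.39 × 10^-2 × (299/349.9) = 8.024 x 10^-2 M
SrF2(s) <=> Sr^2+ + 2 F^-, so Q = [Sr^2+][F^-]^2
Q = (1.277 × 10^-3)(8.024 × 10^-2)^2 = 8.22 x 10^-6
Q > Ksp, so SrF2 will precipitate.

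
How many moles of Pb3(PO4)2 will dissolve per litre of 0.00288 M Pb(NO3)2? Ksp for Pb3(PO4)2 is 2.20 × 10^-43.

s ≈ 1.52 x 10^-18 M

Pb3(PO4)2(s) ⇌ 3 Pb^2+(aq) + 2 PO4^3-(aq)
Ksp = [Pb^2+]^3[PO4^3-]^2
Let s = moles of Pb3(PO4)2 that dissolve per litre. [Pb^2+] = 0.00288 + 3s ≈ 0.00288, [PO4^3-] = 2s (Ksp is small, so little additional dissolves).
Ksp ≈ (0.00288)^3 × (2s)^2
s = 1.52 × 10^-18 M
Check: 3s = 4.6 × 10^-18 ≪ 0.00288, so the approximation is valid.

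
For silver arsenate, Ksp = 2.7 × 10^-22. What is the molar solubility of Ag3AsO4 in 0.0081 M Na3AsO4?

s = 1.1 x 10^-7 M

Ag3AsO4(s) ⇌ 3 Ag^+ + AsO4^3-
Ksp = [Ag^+]^3[AsO4^3-]
Let s = moles of Ag3AsO4 that dissolve per litre. [Ag^+] = 3s, [AsO4^3-] = 0.0081 + s ≈ 0.0081 (common-ion effect: AsO4^3- is already 0.0081 M).
Ksp ≈ (3s)^3 × 0.0081
s = 1.1 × 10^-7 M
Check: s = 1.1 x 10^-7 ≪ 0.0081, so the approximation is valid.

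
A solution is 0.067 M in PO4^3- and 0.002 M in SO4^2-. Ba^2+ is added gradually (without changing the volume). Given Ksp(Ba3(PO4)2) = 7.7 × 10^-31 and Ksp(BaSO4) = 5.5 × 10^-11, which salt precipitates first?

Precipitation of each salt starts when its ion product equals its Ksp.
For Ba3(PO4)2: 7.7 × 10^-31 = (0.067)^2 × [Ba^2+]^3  ⇒  [Ba^2+] = 5.6 × 10^-10 M.
For BaSO4: 5.5 × 10^-11 = 0.002 × [Ba^2+]  ⇒  [Ba^2+] = 2.8 × 10^-8 M.
The salt with the lower threshold [Ba^2+] precipitates first: Ba3(PO4)2.

Ba3(PO4)2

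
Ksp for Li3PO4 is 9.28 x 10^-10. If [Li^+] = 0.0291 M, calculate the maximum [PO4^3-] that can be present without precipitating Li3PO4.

[PO4^3-] = 3.77 x 10^-5 M

Li3PO4(s) <=> 3 Li^+ + PO4^3-
Ksp = [Li^+]^3[PO4^3-]
Precipitation begins when Q = Ksp. With [Li^+] = 0.0291 M:
9.28 x 10^-10 = (0.0291)^3 × [PO4^3-]
[PO4^3-] = (9.28 x 10^-10 / 2.464 × 10^-5) = 3.77 × 10^-5 M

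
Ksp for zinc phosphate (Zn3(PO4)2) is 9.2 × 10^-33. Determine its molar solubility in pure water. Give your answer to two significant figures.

1.5e-7 M

Zn3(PO4)2(s) ⇌ 3 Zn^2+(aq) + 2 PO4^3-(aq)
Ksp = [Zn^2+]^3[PO4^3-]^2
With molar solubility s: [Zn^2+] = 3s, [PO4^3-] = 2s.
Substituting: Ksp = (3s)^3(2s)^2 = 108s^5
Solving, s = (9.2 × 10^-33/108)^(1/5) = 1.5 x 10^-7 M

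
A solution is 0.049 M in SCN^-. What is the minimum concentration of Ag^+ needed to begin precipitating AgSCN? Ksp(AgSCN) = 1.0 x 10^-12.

[Ag^+] = 2.0 x 10^-11 M

AgSCN(s) ⇌ Ag^+ + SCN^-
Ksp = [Ag^+][SCN^-]
Precipitation begins when Q = Ksp. With [SCN^-] = 0.049 M:
1.0 x 10^-12 = (0.049) × [Ag^+]
[Ag^+] = (1.0 x 10^-12 / 4.9 × 10^-2) = 2.0 × 10^-11 M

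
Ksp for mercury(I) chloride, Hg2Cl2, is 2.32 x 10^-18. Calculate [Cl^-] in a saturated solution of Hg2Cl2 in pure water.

Hg2Cl2(s) ⇌ Hg2^2+ + 2 Cl^-
Ksp = [Hg2^2+][Cl^-]^2
If s mol/L of Hg2Cl2 dissolves, [Hg2^2+] = s and [Cl^-] = 2s.
Substituting: Ksp = s(2s)^2 = 4s^3
s = (2.32 x 10^-18 / 4)^(1/3) = 8.340 × 10^-7 M
[Cl^-] = 2s = 1.67 × 10^-6 M

[Cl^-] = 1.67e-6 M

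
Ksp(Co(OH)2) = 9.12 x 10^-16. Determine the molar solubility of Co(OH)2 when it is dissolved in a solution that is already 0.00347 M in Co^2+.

s ≈ 2.56 × 10^-7 M

Co(OH)2(s) <=> Co^2+(aq) + 2 OH^-(aq)
Ksp = [Co^2+][OH^-]^2
Let s = moles of Co(OH)2 that dissolve per litre. [Co^2+] = 0.00347 + s ≈ 0.00347, [OH^-] = 2s (Ksp is small, so little additional dissolves).
Ksp ≈ 0.00347 × (2s)^2
s = 2.56 × 10^-7 M
Check: s = 2.6 × 10^-7 ≪ 0.00347, so the approximation is valid.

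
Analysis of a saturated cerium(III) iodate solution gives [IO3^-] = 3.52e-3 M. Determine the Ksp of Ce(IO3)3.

Ce(IO3)3(s) ⇌ Ce^3+(aq) + 3 IO3^-(aq)
Stoichiometry gives [Ce^3+] = (1/3)[IO3^-] = 1.173 × 10^-3 M.
Ksp = [Ce^3+][IO3^-]^3
Ksp = 1.173 × 10^-3 × (3.52 × 10^-3)^3 = 5.12 x 10^-11

5.12 × 10^-11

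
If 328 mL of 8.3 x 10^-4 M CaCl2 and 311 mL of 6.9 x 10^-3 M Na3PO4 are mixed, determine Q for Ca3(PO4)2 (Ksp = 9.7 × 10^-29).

Q ≈ 8.7 × 10^-16

Total volume = 328 + 311 = 639 mL.
[Ca^2+] = 8.3 x 10^-4 × (328/639) = 4.26 × 10^-4 M
[PO4^3-] = 6.9 x 10^-3 × (311/639) = 3.36 × 10^-3 M
Ca3(PO4)2(s) ⇌ 3 Ca^2+(aq) + 2 PO4^3-(aq), so Q = [Ca^2+]^3[PO4^3-]^2
Q = (4.26 × 10^-4)^3(3.36 x 10^-3)^2 = 8.7 x 10^-16
Q > Ksp, so Ca3(PO4)2 will precipitate.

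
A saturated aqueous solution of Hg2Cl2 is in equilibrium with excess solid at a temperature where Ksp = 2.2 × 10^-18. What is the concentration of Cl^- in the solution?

1.6 × 10^-6 M

Hg2Cl2(s) <=> Hg2^2+(aq) + 2 Cl^-(aq)
Ksp = [Hg2^2+][Cl^-]^2
Let s = molar solubility. Then [Hg2^2+] = s and [Cl^-] = 2s.
So Ksp = s × (2s)^2 = 4s^3
s^3 = 2.2 × 10^-18 / 4, so s = 8.19 × 10^-7 M
[Cl^-] = 2s = 1.6 × 10^-6 M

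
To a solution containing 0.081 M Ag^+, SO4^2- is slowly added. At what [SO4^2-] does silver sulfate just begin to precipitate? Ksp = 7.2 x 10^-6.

Ag2SO4(s) <=> 2 Ag^+(aq) + SO4^2-(aq)
Ksp = [Ag^+]^2[SO4^2-]
Precipitation begins when Q = Ksp. With [Ag^+] = 0.081 M:
7.2 x 10^-6 = (0.081)^2 × [SO4^2-]
[SO4^2-] = (7.2 x 10^-6 / 6.56 × 10^-3) = 1.1 × 10^-3 M

1.1 x 10^-3 M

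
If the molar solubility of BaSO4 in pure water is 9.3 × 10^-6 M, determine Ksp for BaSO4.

8.6 × 10^-11

BaSO4(s) ⇌ Ba^2+ + SO4^2-
For each mole of BaSO4 that dissolves: [Ba^2+] = s, [SO4^2-] = s.
Ksp = [Ba^2+][SO4^2-]
Ksp = (s)(s) = s^2
Ksp = (9.3 × 10^-6)^2 = 8.6 × 10^-11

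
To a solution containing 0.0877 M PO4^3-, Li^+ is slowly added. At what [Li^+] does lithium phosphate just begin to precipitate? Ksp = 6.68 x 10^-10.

1.97 x 10^-3 M

Li3PO4(s) ⇌ 3 Li^+ + PO4^3-
Ksp = [Li^+]^3[PO4^3-]
Precipitation begins when Q = Ksp. With [PO4^3-] = 0.0877 M:
6.68 x 10^-10 = (0.0877) × [Li^+]^3
[Li^+] = (6.68 x 10^-10 / 8.77 x 10^-2)^(1/3) = 1.97 × 10^-3 M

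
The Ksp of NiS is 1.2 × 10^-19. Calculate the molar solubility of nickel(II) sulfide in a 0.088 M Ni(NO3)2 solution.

NiS(s) <=> Ni^2+ + S^2-
Ksp = [Ni^2+][S^2-]
If s mol/L dissolves here, [Ni^2+] = 0.088 + s ≈ 0.088, [S^2-] = s (since Ni^2+ from Ni(NO3)2 dominates).
Ksp ≈ 0.088 × s
s = 1.4 x 10^-18 M
Check: s = 1.4 x 10^-18 ≪ 0.088, so the approximation is valid.

1.4e-18 M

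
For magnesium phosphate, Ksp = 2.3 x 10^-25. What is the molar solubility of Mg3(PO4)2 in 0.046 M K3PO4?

1.6 × 10^-8 M

Mg3(PO4)2(s) ⇌ 3 Mg^2+(aq) + 2 PO4^3-(aq)
Ksp = [Mg^2+]^3[PO4^3-]^2
If s mol/L dissolves here, [Mg^2+] = 3s, [PO4^3-] = 0.046 + 2s ≈ 0.046 (Ksp is small, so little additional dissolves).
Ksp ≈ (3s)^3 × (0.046)^2
s = 1.6 × 10^-8 M
Check: 2s = 3.2 × 10^-8 ≪ 0.046, so the approximation is valid.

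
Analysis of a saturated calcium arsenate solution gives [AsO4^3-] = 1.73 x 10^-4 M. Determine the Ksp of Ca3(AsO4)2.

5.23 x 10^-19

Ca3(AsO4)2(s) <=> 3 Ca^2+(aq) + 2 AsO4^3-(aq)
Stoichiometry gives [Ca^2+] = (3/2)[AsO4^3-] = 2.595 × 10^-4 M.
Ksp = [Ca^2+]^3[AsO4^3-]^2
Ksp = (2.595 × 10^-4)^3 × (1.73 × 10^-4)^2 = 5.23 × 10^-19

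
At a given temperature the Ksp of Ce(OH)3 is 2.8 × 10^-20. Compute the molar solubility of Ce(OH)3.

5.7 × 10^-6 M

Ce(OH)3(s) ⇌ Ce^3+ + 3 OH^-
Ksp = [Ce^3+][OH^-]^3
If s mol/L of Ce(OH)3 dissolves, [Ce^3+] = s and [OH^-] = 3s.
Ksp = s(3s)^3 = 27s^4
s^4 = 2.8 × 10^-20 / 27, so s = 5.7 × 10^-6 M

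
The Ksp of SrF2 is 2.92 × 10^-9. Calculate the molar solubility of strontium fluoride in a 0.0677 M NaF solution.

SrF2(s) ⇌ Sr^2+ + 2 F^-
Ksp = [Sr^2+][F^-]^2
Let s = moles of SrF2 that dissolve per litre. [Sr^2+] = s, [F^-] = 0.0677 + 2s ≈ 0.0677 (since F^- from NaF dominates).
Ksp ≈ s × (0.0677)^2
s = 6.37 x 10^-7 M
Check: 2s = 1.3 × 10^-6 ≪ 0.0677, so the approximation is valid.

s = 6.37 × 10^-7 M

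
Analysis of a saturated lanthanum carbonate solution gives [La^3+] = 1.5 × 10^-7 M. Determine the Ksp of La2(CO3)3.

Ksp = 2.6 x 10^-34

La2(CO3)3(s) ⇌ 2 La^3+(aq) + 3 CO3^2-(aq)
Stoichiometry gives [CO3^2-] = (3/2)[La^3+] = 2.25 × 10^-7 M.
Ksp = [La^3+]^2[CO3^2-]^3
Ksp = (1.5 × 10^-7)^2 × (2.25 × 10^-7)^3 = 2.6 × 10^-34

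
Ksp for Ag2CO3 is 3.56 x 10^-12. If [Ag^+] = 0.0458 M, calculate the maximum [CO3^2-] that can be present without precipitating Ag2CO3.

Ag2CO3(s) ⇌ 2 Ag^+ + CO3^2-
Ksp = [Ag^+]^2[CO3^2-]
Precipitation begins when Q = Ksp. With [Ag^+] = 0.0458 M:
3.56 x 10^-12 = (0.0458)^2 × [CO3^2-]
[CO3^2-] = (3.56 x 10^-12 / 2.098 x 10^-3) = 1.70 × 10^-9 M

[CO3^2-] ≈ 1.70 × 10^-9 M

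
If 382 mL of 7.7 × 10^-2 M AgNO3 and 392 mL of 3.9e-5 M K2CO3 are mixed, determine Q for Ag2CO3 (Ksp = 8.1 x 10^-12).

Total volume = 382 + 392 = 774 mL.
[Ag^+] = 7.7 × 10^-2 × (382/774) = 3.80 × 10^-2 M
[CO3^2-] = 3.9 x 10^-5 × (392/774) = 1.98 × 10^-5 M
Ag2CO3(s) ⇌ 2 Ag^+(aq) + CO3^2-(aq), so Q = [Ag^+]^2[CO3^2-]
Q = (3.80 x 10^-2)^2(1.98 × 10^-5) = 2.9 × 10^-8
Q > Ksp, so Ag2CO3 will precipitate.

Q = 2.9e-8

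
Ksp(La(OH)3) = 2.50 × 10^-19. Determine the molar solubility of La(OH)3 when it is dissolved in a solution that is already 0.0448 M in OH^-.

La(OH)3(s) <=> La^3+ + 3 OH^-
Ksp = [La^3+][OH^-]^3
Let s = moles of La(OH)3 that dissolve per litre. [La^3+] = s, [OH^-] = 0.0448 + 3s ≈ 0.0448 (common-ion effect: OH^- is already 0.0448 M).
Ksp ≈ s × (0.0448)^3
s = 2.78 × 10^-15 M
Check: 3s = 8.3 x 10^-15 ≪ 0.0448, so the approximation is valid.

2.78 × 10^-15 M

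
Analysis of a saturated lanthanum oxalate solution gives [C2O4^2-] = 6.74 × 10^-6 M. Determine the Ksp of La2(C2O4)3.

Ksp = 6.18 × 10^-27

La2(C2O4)3(s) <=> 2 La^3+ + 3 C2O4^2-
Stoichiometry gives [La^3+] = (2/3)[C2O4^2-] = 4.493 × 10^-6 M.
Ksp = [La^3+]^2[C2O4^2-]^3
Ksp = (4.493 × 10^-6)^2 × (6.74 × 10^-6)^3 = 6.18 × 10^-27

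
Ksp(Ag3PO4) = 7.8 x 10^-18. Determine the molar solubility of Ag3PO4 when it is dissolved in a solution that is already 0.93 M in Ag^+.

Ag3PO4(s) ⇌ 3 Ag^+ + PO4^3-
Ksp = [Ag^+]^3[PO4^3-]
If s mol/L dissolves here, [Ag^+] = 0.93 + 3s ≈ 0.93, [PO4^3-] = s (common-ion effect: Ag^+ is already 0.93 M).
Ksp ≈ (0.93)^3 × s
s = 9.7 × 10^-18 M
Check: 3s = 2.9 × 10^-17 ≪ 0.93, so the approximation is valid.

s ≈ 9.7 × 10^-18 M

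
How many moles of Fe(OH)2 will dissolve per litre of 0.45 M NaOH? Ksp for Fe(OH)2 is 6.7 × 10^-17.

s ≈ 3.3 x 10^-16 M

Fe(OH)2(s) <=> Fe^2+(aq) + 2 OH^-(aq)
Ksp = [Fe^2+][OH^-]^2
Let s be the molar solubility in this solution. [Fe^2+] = s, [OH^-] = 0.45 + 2s ≈ 0.45 (common-ion effect: OH^- is already 0.45 M).
Ksp ≈ s × (0.45)^2
s = 3.3 x 10^-16 M
Check: 2s = 6.6 × 10^-16 ≪ 0.45, so the approximation is valid.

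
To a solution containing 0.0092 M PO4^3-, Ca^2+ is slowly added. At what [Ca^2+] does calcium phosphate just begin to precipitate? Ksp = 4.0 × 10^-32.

7.8 × 10^-10 M

Ca3(PO4)2(s) <=> 3 Ca^2+ + 2 PO4^3-
Ksp = [Ca^2+]^3[PO4^3-]^2
Precipitation begins when Q = Ksp. With [PO4^3-] = 0.0092 M:
4.0 × 10^-32 = (0.0092)^2 × [Ca^2+]^3
[Ca^2+] = (4.0 × 10^-32 / 8.46 × 10^-5)^(1/3) = 7.8 x 10^-10 M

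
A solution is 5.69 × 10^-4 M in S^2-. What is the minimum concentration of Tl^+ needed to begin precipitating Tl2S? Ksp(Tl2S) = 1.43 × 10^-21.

1.59 × 10^-9 M

Tl2S(s) ⇌ 2 Tl^+(aq) + S^2-(aq)
Ksp = [Tl^+]^2[S^2-]
Precipitation begins when Q = Ksp. With [S^2-] = 5.69 × 10^-4 M:
1.43 × 10^-21 = (5.69 × 10^-4) × [Tl^+]^2
[Tl^+] = (1.43 × 10^-21 / 5.69 × 10^-4)^(1/2) = 1.59 x 10^-9 M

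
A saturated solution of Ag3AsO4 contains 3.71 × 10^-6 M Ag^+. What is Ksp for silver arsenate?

6.32 × 10^-23

Ag3AsO4(s) <=> 3 Ag^+ + AsO4^3-
Stoichiometry gives [AsO4^3-] = (1/3)[Ag^+] = 1.237 × 10^-6 M.
Ksp = [Ag^+]^3[AsO4^3-]
Ksp = (3.71 × 10^-6)^3 × 1.237 × 10^-6 = 6.32 × 10^-23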